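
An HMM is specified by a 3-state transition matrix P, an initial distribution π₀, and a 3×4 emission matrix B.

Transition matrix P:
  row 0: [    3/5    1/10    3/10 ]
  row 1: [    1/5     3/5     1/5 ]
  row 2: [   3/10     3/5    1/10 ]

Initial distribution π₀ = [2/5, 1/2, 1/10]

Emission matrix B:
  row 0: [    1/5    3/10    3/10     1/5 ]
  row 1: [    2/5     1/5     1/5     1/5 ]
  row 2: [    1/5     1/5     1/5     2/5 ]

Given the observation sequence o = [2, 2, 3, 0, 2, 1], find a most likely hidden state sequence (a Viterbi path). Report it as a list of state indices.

path = [0, 0, 0, 0, 0, 0]

t=0: δ = [1.200e-01, 1.000e-01, 2.000e-02]  (obs o_0=2)
t=1: δ = [2.160e-02, 1.200e-02, 7.200e-03]  ψ = [0, 1, 0]  (obs o_1=2)
t=2: δ = [2.592e-03, 1.440e-03, 2.592e-03]  ψ = [0, 1, 0]  (obs o_2=3)
t=3: δ = [3.110e-04, 6.221e-04, 1.555e-04]  ψ = [0, 2, 0]  (obs o_3=0)
t=4: δ = [5.599e-05, 7.465e-05, 2.488e-05]  ψ = [0, 1, 1]  (obs o_4=2)
t=5: δ = [1.008e-05, 8.958e-06, 3.359e-06]  ψ = [0, 1, 0]  (obs o_5=1)
backtrack: best end state = 0; path = [0, 0, 0, 0, 0, 0]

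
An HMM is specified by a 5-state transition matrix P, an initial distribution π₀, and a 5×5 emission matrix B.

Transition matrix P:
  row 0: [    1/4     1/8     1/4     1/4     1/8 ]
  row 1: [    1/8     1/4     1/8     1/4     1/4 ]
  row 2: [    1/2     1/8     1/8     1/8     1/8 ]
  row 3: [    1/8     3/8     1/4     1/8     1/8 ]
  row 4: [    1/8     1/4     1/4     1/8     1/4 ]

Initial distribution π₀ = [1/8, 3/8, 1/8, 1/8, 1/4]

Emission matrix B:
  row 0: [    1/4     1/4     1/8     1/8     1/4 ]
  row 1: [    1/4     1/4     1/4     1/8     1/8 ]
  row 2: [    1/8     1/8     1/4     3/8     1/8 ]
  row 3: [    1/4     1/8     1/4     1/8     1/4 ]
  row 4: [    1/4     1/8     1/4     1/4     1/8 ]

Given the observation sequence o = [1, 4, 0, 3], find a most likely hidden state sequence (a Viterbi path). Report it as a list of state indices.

t=0: δ = [3.125e-02, 9.375e-02, 1.562e-02, 1.562e-02, 3.125e-02]  (obs o_0=1)
t=1: δ = [2.930e-03, 2.930e-03, 1.465e-03, 5.859e-03, 2.930e-03]  ψ = [1, 1, 1, 1, 1]  (obs o_1=4)
t=2: δ = [1.831e-04, 5.493e-04, 1.831e-04, 1.831e-04, 1.831e-04]  ψ = [0, 3, 3, 0, 1]  (obs o_2=0)
t=3: δ = [1.144e-05, 1.717e-05, 2.575e-05, 1.717e-05, 3.433e-05]  ψ = [2, 1, 1, 1, 1]  (obs o_3=3)
backtrack: best end state = 4; path = [1, 3, 1, 4]

path = [1, 3, 1, 4]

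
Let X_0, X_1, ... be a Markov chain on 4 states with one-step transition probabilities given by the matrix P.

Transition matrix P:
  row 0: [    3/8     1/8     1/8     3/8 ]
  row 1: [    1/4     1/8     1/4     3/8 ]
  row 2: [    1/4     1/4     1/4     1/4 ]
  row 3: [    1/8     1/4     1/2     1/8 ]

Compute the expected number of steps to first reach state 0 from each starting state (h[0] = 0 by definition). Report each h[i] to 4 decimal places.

h = [0.0000, 4.6197, 4.5634, 5.0704]

First-step conditioning: h[0] = 0; for i ≠ 0, h[i] = 1 + Σ_k P[i][k]·h[k].
  h[1] = 1 + 1/8·h[1] + 1/4·h[2] + 3/8·h[3]
  h[2] = 1 + 1/4·h[1] + 1/4·h[2] + 1/4·h[3]
  h[3] = 1 + 1/4·h[1] + 1/2·h[2] + 1/8·h[3]
Solving the 3×3 linear system over states ≠ 0 gives exactly h = [0, 328/71, 324/71, 360/71] (h[0] = 0 is the target).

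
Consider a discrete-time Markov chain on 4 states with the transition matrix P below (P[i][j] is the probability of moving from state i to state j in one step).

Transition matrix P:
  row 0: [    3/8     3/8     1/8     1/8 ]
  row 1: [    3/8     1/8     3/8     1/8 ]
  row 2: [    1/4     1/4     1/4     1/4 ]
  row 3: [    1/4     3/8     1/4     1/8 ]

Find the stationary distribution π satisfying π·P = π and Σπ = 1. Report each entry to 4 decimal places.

Balance equations π_j = Σ_i π_i·P[i][j]:
  π_0 = 3/8·π_0 + 3/8·π_1 + 1/4·π_2 + 1/4·π_3
  π_1 = 3/8·π_0 + 1/8·π_1 + 1/4·π_2 + 3/8·π_3
  π_2 = 1/8·π_0 + 3/8·π_1 + 1/4·π_2 + 1/4·π_3
  normalize: π_0 + π_1 + π_2 + π_3 = 1
Solving the linear system gives exactly π = [92/283, 78/283, 69/283, 44/283].

π = [0.3251, 0.2756, 0.2438, 0.1555]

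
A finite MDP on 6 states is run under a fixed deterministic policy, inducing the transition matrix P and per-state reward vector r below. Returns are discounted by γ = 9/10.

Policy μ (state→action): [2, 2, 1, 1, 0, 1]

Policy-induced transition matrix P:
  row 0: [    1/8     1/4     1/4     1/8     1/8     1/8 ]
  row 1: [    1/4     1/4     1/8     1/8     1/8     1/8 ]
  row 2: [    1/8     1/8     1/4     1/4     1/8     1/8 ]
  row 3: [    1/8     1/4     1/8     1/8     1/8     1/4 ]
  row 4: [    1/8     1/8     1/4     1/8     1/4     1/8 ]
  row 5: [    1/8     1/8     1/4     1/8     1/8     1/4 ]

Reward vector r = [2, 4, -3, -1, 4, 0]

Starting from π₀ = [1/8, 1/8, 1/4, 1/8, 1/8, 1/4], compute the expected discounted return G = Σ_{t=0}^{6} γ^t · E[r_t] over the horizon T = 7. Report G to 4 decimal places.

t=0: π = [0.1250, 0.1250, 0.2500, 0.1250, 0.1250, 0.2500], E[r] = 0.3750, γ^t·E[r] = 0.375000, running G = 0.375000
t=1: π = [0.1406, 0.1719, 0.2188, 0.1563, 0.1406, 0.1719], E[r] = 0.7188, γ^t·E[r] = 0.646875, running G = 1.021875
t=2: π = [0.1465, 0.1836, 0.2090, 0.1523, 0.1426, 0.1660], E[r] = 0.8184, γ^t·E[r] = 0.662871, running G = 1.684746
t=3: π = [0.1479, 0.1853, 0.2080, 0.1511, 0.1428, 0.1648], E[r] = 0.8333, γ^t·E[r] = 0.607441, running G = 2.292187
t=4: π = [0.1482, 0.1855, 0.2079, 0.1510, 0.1429, 0.1645], E[r] = 0.8351, γ^t·E[r] = 0.547898, running G = 2.840085
t=5: π = [0.1482, 0.1856, 0.2079, 0.1510, 0.1429, 0.1644], E[r] = 0.8354, γ^t·E[r] = 0.493284, running G = 3.333369
t=6: π = [0.1482, 0.1856, 0.2079, 0.1510, 0.1429, 0.1644], E[r] = 0.8354, γ^t·E[r] = 0.443987, running G = 3.777356

G = 3.7774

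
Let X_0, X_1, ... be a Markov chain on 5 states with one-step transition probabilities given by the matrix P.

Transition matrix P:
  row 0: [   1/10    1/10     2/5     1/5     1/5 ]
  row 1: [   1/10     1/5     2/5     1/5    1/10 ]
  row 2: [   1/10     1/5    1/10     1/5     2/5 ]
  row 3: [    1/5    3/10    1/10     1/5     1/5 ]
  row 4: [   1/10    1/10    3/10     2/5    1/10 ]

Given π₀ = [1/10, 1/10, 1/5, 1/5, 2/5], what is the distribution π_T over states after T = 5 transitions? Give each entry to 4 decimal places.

t=0: π = [0.1000, 0.1000, 0.2000, 0.2000, 0.4000]
t=1: π = [0.1200, 0.1700, 0.2400, 0.2800, 0.1900]
t=2: π = [0.1280, 0.1970, 0.2250, 0.2380, 0.2120]
t=3: π = [0.1238, 0.1898, 0.2399, 0.2424, 0.2041]
t=4: π = [0.1242, 0.1915, 0.2349, 0.2408, 0.2086]
t=5: π = [0.1241, 0.1908, 0.2364, 0.2417, 0.2070]

π = [0.1241, 0.1908, 0.2364, 0.2417, 0.2070]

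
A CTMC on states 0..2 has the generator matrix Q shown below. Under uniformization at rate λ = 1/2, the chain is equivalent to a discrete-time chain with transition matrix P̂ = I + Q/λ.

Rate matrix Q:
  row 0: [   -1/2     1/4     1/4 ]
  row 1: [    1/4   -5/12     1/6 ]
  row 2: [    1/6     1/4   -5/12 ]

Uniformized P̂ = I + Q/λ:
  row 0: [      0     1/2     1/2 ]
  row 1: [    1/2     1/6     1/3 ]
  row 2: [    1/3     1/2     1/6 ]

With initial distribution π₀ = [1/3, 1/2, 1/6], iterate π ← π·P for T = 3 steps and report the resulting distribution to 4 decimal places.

π = [0.3025, 0.3704, 0.3272]

t=0: π = [0.3333, 0.5000, 0.1667]
t=1: π = [0.3056, 0.3333, 0.3611]
t=2: π = [0.2870, 0.3889, 0.3241]
t=3: π = [0.3025, 0.3704, 0.3272]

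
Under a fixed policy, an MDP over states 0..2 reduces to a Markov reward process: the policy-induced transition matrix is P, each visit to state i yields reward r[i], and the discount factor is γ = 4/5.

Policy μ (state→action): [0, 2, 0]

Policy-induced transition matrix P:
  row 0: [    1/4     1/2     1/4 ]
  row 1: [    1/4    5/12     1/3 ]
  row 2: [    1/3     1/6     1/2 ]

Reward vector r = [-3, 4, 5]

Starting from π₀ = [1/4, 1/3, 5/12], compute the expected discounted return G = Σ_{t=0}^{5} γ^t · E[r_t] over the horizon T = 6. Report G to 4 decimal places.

t=0: π = [0.2500, 0.3333, 0.4167], E[r] = 2.6667, γ^t·E[r] = 2.666667, running G = 2.666667
t=1: π = [0.2847, 0.3333, 0.3819], E[r] = 2.3889, γ^t·E[r] = 1.911111, running G = 4.577778
t=2: π = [0.2818, 0.3449, 0.3733], E[r] = 2.4005, γ^t·E[r] = 1.536296, running G = 6.114074
t=3: π = [0.2811, 0.3468, 0.3721], E[r] = 2.4043, γ^t·E[r] = 1.231012, running G = 7.345086
t=4: π = [0.2810, 0.3471, 0.3719], E[r] = 2.4049, γ^t·E[r] = 0.985040, running G = 8.330127
t=5: π = [0.2810, 0.3471, 0.3719], E[r] = 2.4050, γ^t·E[r] = 0.788054, running G = 9.118181

G = 9.1182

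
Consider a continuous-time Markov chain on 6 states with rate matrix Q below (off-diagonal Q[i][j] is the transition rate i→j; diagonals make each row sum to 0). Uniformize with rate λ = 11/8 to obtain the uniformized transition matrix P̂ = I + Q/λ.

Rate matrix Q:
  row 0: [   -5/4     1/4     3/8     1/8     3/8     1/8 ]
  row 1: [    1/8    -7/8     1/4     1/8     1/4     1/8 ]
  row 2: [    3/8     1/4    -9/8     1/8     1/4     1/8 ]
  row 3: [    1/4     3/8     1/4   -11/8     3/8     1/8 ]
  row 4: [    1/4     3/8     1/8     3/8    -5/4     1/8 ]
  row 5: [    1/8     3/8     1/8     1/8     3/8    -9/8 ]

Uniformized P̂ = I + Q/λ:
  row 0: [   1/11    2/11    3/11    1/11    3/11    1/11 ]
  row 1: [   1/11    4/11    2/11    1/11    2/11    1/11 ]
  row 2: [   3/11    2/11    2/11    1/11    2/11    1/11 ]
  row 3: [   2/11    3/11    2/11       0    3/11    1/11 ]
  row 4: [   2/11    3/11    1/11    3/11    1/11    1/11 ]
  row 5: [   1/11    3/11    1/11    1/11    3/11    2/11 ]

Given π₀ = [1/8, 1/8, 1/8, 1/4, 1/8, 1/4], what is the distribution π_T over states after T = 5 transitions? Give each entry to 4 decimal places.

π = [0.1500, 0.2682, 0.1685, 0.1161, 0.1972, 0.1000]

t=0: π = [0.1250, 0.1250, 0.1250, 0.2500, 0.1250, 0.2500]
t=1: π = [0.1477, 0.2614, 0.1591, 0.0909, 0.2273, 0.1136]
t=2: π = [0.1488, 0.2686, 0.1643, 0.1240, 0.1932, 0.1012]
t=3: π = [0.1496, 0.2687, 0.1686, 0.1148, 0.1983, 0.1001]
t=4: π = [0.1500, 0.2682, 0.1683, 0.1165, 0.1969, 0.1000]
t=5: π = [0.1500, 0.2682, 0.1685, 0.1161, 0.1972, 0.1000]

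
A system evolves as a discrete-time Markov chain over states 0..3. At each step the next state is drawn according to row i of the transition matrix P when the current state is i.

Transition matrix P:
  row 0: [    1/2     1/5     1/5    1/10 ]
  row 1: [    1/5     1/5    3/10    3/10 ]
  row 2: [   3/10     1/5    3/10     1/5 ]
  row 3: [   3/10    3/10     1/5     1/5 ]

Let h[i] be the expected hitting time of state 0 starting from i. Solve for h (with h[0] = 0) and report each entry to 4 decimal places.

First-step conditioning: h[0] = 0; for i ≠ 0, h[i] = 1 + Σ_k P[i][k]·h[k].
  h[1] = 1 + 1/5·h[1] + 3/10·h[2] + 3/10·h[3]
  h[2] = 1 + 1/5·h[1] + 3/10·h[2] + 1/5·h[3]
  h[3] = 1 + 3/10·h[1] + 1/5·h[2] + 1/5·h[3]
Solving the 3×3 linear system over states ≠ 0 gives exactly h = [0, 218/55, 18/5, 40/11] (h[0] = 0 is the target).

h = [0.0000, 3.9636, 3.6000, 3.6364]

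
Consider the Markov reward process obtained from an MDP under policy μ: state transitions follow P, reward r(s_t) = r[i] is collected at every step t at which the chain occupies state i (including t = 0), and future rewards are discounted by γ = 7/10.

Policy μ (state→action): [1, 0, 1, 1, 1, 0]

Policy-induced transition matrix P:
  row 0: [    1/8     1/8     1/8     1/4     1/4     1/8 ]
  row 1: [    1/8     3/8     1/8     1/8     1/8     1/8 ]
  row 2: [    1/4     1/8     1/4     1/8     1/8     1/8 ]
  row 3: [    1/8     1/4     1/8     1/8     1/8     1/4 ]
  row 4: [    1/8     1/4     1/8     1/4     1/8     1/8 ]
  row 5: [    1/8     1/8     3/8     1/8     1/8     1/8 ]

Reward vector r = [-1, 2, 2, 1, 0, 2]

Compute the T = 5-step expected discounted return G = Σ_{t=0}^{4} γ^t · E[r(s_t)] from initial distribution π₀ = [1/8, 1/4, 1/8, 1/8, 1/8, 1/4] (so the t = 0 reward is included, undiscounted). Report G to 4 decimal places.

t=0: π = [0.1250, 0.2500, 0.1250, 0.1250, 0.1250, 0.2500], E[r] = 1.2500, γ^t·E[r] = 1.250000, running G = 1.250000
t=1: π = [0.1406, 0.2188, 0.2031, 0.1563, 0.1406, 0.1406], E[r] = 1.1406, γ^t·E[r] = 0.798438, running G = 2.048438
t=2: π = [0.1504, 0.2168, 0.1855, 0.1602, 0.1426, 0.1445], E[r] = 1.1035, γ^t·E[r] = 0.540723, running G = 2.589160
t=3: π = [0.1482, 0.2170, 0.1843, 0.1616, 0.1438, 0.1450], E[r] = 1.1062, γ^t·E[r] = 0.379427, running G = 2.968587
t=4: π = [0.1480, 0.2174, 0.1843, 0.1615, 0.1435, 0.1452], E[r] = 1.1073, γ^t·E[r] = 0.265870, running G = 3.234457

G = 3.2345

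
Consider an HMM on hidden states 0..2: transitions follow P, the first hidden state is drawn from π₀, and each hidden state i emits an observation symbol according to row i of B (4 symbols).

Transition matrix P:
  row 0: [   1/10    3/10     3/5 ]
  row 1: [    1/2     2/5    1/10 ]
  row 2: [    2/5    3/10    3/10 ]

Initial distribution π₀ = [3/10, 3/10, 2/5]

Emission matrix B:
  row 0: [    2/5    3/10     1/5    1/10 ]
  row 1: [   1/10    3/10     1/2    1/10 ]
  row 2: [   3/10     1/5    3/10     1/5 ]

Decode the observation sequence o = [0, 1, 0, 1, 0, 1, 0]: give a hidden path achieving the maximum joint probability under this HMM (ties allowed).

path = [2, 0, 2, 0, 2, 0, 2]

t=0: δ = [1.200e-01, 3.000e-02, 1.200e-01]  (obs o_0=0)
t=1: δ = [1.440e-02, 1.080e-02, 1.440e-02]  ψ = [2, 0, 0]  (obs o_1=1)
t=2: δ = [2.304e-03, 4.320e-04, 2.592e-03]  ψ = [2, 0, 0]  (obs o_2=0)
t=3: δ = [3.110e-04, 2.333e-04, 2.765e-04]  ψ = [2, 2, 0]  (obs o_3=1)
t=4: δ = [4.666e-05, 9.331e-06, 5.599e-05]  ψ = [1, 0, 0]  (obs o_4=0)
t=5: δ = [6.718e-06, 5.039e-06, 5.599e-06]  ψ = [2, 2, 0]  (obs o_5=1)
t=6: δ = [1.008e-06, 2.016e-07, 1.209e-06]  ψ = [1, 0, 0]  (obs o_6=0)
backtrack: best end state = 2; path = [2, 0, 2, 0, 2, 0, 2]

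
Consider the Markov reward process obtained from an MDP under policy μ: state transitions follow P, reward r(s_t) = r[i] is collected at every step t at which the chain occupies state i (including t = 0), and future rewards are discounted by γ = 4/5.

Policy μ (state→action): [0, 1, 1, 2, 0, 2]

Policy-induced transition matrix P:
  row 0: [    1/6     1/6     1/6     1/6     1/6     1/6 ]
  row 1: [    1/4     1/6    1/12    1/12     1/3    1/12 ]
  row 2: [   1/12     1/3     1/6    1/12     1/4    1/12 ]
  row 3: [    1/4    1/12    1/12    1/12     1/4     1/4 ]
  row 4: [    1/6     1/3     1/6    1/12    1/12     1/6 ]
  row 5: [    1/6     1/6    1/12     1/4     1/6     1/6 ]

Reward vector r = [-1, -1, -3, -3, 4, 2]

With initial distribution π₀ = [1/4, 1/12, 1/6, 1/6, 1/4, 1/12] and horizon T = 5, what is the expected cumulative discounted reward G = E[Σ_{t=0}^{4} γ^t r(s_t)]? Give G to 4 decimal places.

t=0: π = [0.2500, 0.0833, 0.1667, 0.1667, 0.2500, 0.0833], E[r] = -0.1667, γ^t·E[r] = -0.166667, running G = -0.166667
t=1: π = [0.1736, 0.2222, 0.1389, 0.1181, 0.1875, 0.1597], E[r] = -0.0972, γ^t·E[r] = -0.077778, running G = -0.244444
t=2: π = [0.1834, 0.2112, 0.1250, 0.1244, 0.2095, 0.1464], E[r] = -0.0122, γ^t·E[r] = -0.007778, running G = -0.252222
t=3: π = [0.1842, 0.2120, 0.1265, 0.1230, 0.2052, 0.1490], E[r] = -0.0260, γ^t·E[r] = -0.013309, running G = -0.265531
t=4: π = [0.1840, 0.2117, 0.1263, 0.1235, 0.2057, 0.1487], E[r] = -0.0251, γ^t·E[r] = -0.010268, running G = -0.275799

G = -0.2758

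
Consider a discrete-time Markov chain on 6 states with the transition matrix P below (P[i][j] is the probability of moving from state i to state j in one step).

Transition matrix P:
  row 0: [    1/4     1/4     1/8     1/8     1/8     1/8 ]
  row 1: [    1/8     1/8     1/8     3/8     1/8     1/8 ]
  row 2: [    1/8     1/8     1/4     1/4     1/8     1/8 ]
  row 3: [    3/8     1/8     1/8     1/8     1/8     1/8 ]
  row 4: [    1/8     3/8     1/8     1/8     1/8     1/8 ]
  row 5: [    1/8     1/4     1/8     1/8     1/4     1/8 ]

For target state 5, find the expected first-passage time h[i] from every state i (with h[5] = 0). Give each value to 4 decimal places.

h = [8.0000, 8.0000, 8.0000, 8.0000, 8.0000, 0.0000]

First-step conditioning: h[5] = 0; for i ≠ 5, h[i] = 1 + Σ_k P[i][k]·h[k].
  h[0] = 1 + 1/4·h[0] + 1/4·h[1] + 1/8·h[2] + 1/8·h[3] + 1/8·h[4]
  h[1] = 1 + 1/8·h[0] + 1/8·h[1] + 1/8·h[2] + 3/8·h[3] + 1/8·h[4]
  h[2] = 1 + 1/8·h[0] + 1/8·h[1] + 1/4·h[2] + 1/4·h[3] + 1/8·h[4]
  h[3] = 1 + 3/8·h[0] + 1/8·h[1] + 1/8·h[2] + 1/8·h[3] + 1/8·h[4]
  h[4] = 1 + 1/8·h[0] + 3/8·h[1] + 1/8·h[2] + 1/8·h[3] + 1/8·h[4]
Solving the 5×5 linear system over states ≠ 5 gives exactly h = [8, 8, 8, 8, 8, 0] (h[5] = 0 is the target).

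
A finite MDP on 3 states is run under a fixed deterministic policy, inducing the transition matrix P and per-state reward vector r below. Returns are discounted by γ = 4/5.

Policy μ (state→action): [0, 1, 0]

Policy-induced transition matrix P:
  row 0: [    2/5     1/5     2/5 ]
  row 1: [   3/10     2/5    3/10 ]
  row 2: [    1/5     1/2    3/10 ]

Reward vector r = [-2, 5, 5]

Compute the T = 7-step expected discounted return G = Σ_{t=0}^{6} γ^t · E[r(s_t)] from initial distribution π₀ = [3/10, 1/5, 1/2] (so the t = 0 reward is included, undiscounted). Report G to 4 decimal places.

t=0: π = [0.3000, 0.2000, 0.5000], E[r] = 2.9000, γ^t·E[r] = 2.900000, running G = 2.900000
t=1: π = [0.2800, 0.3900, 0.3300], E[r] = 3.0400, γ^t·E[r] = 2.432000, running G = 5.332000
t=2: π = [0.2950, 0.3770, 0.3280], E[r] = 2.9350, γ^t·E[r] = 1.878400, running G = 7.210400
t=3: π = [0.2967, 0.3738, 0.3295], E[r] = 2.9231, γ^t·E[r] = 1.496627, running G = 8.707027
t=4: π = [0.2967, 0.3736, 0.3297], E[r] = 2.9230, γ^t·E[r] = 1.197244, running G = 9.904272
t=5: π = [0.2967, 0.3736, 0.3297], E[r] = 2.9231, γ^t·E[r] = 0.957830, running G = 10.862102
t=6: π = [0.2967, 0.3736, 0.3297], E[r] = 2.9231, γ^t·E[r] = 0.766267, running G = 11.628369

G = 11.6284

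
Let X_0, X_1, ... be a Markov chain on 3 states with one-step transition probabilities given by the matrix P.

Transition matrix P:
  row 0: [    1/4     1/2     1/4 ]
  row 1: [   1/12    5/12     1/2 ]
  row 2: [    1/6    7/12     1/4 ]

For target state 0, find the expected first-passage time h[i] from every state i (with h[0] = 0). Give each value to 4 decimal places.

First-step conditioning: h[0] = 0; for i ≠ 0, h[i] = 1 + Σ_k P[i][k]·h[k].
  h[1] = 1 + 5/12·h[1] + 1/2·h[2]
  h[2] = 1 + 7/12·h[1] + 1/4·h[2]
Solving the 2×2 linear system over states ≠ 0 gives exactly h = [0, 60/7, 8] (h[0] = 0 is the target).

h = [0.0000, 8.5714, 8.0000]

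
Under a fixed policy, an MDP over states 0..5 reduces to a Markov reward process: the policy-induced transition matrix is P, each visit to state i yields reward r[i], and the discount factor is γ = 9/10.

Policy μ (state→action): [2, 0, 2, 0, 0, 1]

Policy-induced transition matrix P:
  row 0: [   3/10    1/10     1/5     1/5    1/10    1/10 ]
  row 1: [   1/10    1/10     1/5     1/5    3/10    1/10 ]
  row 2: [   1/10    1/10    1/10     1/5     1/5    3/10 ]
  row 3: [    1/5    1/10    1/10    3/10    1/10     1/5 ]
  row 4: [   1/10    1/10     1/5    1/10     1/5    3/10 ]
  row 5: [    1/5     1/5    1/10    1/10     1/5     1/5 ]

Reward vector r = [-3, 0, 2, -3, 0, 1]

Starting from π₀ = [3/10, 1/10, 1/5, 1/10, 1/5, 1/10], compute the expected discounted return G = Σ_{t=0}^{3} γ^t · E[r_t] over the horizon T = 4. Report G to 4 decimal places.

G = -2.0760

t=0: π = [0.3000, 0.1000, 0.2000, 0.1000, 0.2000, 0.1000], E[r] = -0.7000, γ^t·E[r] = -0.700000, running G = -0.700000
t=1: π = [0.1800, 0.1100, 0.1600, 0.1800, 0.1700, 0.2000], E[r] = -0.5600, γ^t·E[r] = -0.504000, running G = -1.204000
t=2: π = [0.1740, 0.1200, 0.1460, 0.1810, 0.1750, 0.2040], E[r] = -0.5690, γ^t·E[r] = -0.460890, running G = -1.664890
t=3: π = [0.1733, 0.1204, 0.1469, 0.1802, 0.1765, 0.2027], E[r] = -0.5640, γ^t·E[r] = -0.411156, running G = -2.076046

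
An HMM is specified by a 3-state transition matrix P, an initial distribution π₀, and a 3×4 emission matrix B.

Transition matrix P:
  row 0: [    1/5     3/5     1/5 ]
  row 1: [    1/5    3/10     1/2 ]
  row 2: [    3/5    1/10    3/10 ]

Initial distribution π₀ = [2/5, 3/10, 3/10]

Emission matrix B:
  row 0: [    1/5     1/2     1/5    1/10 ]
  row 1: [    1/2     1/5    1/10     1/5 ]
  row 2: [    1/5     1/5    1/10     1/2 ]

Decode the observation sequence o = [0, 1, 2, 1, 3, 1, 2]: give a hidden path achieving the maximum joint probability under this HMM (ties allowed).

t=0: δ = [8.000e-02, 1.500e-01, 6.000e-02]  (obs o_0=0)
t=1: δ = [1.800e-02, 9.600e-03, 1.500e-02]  ψ = [2, 0, 1]  (obs o_1=1)
t=2: δ = [1.800e-03, 1.080e-03, 4.800e-04]  ψ = [2, 0, 1]  (obs o_2=2)
t=3: δ = [1.800e-04, 2.160e-04, 1.080e-04]  ψ = [0, 0, 1]  (obs o_3=1)
t=4: δ = [6.480e-06, 2.160e-05, 5.400e-05]  ψ = [2, 0, 1]  (obs o_4=3)
t=5: δ = [1.620e-05, 1.296e-06, 3.240e-06]  ψ = [2, 1, 2]  (obs o_5=1)
t=6: δ = [6.480e-07, 9.720e-07, 3.240e-07]  ψ = [0, 0, 0]  (obs o_6=2)
backtrack: best end state = 1; path = [1, 2, 0, 1, 2, 0, 1]

path = [1, 2, 0, 1, 2, 0, 1]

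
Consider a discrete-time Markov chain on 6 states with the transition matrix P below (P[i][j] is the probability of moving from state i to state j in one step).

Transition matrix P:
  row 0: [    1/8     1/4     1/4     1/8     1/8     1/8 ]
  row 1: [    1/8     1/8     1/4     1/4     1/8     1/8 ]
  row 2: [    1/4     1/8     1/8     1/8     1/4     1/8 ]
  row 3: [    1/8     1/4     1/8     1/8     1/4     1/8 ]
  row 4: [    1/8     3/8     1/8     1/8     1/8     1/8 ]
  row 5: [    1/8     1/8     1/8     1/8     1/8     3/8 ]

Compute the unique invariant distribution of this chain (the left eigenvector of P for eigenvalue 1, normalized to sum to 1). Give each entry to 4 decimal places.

Balance equations π_j = Σ_i π_i·P[i][j]:
  π_0 = 1/8·π_0 + 1/8·π_1 + 1/4·π_2 + 1/8·π_3 + 1/8·π_4 + 1/8·π_5
  π_1 = 1/4·π_0 + 1/8·π_1 + 1/8·π_2 + 1/4·π_3 + 3/8·π_4 + 1/8·π_5
  π_2 = 1/4·π_0 + 1/4·π_1 + 1/8·π_2 + 1/8·π_3 + 1/8·π_4 + 1/8·π_5
  π_3 = 1/8·π_0 + 1/4·π_1 + 1/8·π_2 + 1/8·π_3 + 1/8·π_4 + 1/8·π_5
  π_4 = 1/8·π_0 + 1/8·π_1 + 1/4·π_2 + 1/4·π_3 + 1/8·π_4 + 1/8·π_5
  normalize: π_0 + π_1 + π_2 + π_3 + π_4 + π_5 = 1
Solving the linear system gives exactly π = [2296/15717, 1065/5239, 2651/15717, 788/5239, 5183/31434, 1/6].

π = [0.1461, 0.2033, 0.1687, 0.1504, 0.1649, 0.1667]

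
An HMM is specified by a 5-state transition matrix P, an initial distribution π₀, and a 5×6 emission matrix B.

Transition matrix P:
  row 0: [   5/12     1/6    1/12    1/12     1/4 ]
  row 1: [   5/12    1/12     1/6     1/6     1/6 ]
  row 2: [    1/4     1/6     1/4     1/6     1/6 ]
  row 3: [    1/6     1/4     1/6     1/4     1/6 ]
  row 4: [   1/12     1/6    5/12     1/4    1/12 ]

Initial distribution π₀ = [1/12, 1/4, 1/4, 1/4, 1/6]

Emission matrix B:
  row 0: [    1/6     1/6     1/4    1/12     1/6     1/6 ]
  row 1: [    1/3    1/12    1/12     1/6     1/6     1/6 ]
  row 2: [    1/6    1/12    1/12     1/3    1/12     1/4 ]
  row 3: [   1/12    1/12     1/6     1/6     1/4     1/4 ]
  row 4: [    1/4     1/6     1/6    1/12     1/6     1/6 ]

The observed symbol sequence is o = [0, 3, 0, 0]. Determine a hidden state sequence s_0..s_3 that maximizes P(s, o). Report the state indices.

path = [4, 2, 1, 0]

t=0: δ = [1.389e-02, 8.333e-02, 4.167e-02, 2.083e-02, 4.167e-02]  (obs o_0=0)
t=1: δ = [2.894e-03, 1.157e-03, 5.787e-03, 2.315e-03, 1.157e-03]  ψ = [1, 1, 4, 1, 1]  (obs o_1=3)
t=2: δ = [2.411e-04, 3.215e-04, 2.411e-04, 8.038e-05, 2.411e-04]  ψ = [2, 2, 2, 2, 2]  (obs o_2=0)
t=3: δ = [2.233e-05, 1.340e-05, 1.674e-05, 5.023e-06, 1.507e-05]  ψ = [1, 0, 4, 4, 0]  (obs o_3=0)
backtrack: best end state = 0; path = [4, 2, 1, 0]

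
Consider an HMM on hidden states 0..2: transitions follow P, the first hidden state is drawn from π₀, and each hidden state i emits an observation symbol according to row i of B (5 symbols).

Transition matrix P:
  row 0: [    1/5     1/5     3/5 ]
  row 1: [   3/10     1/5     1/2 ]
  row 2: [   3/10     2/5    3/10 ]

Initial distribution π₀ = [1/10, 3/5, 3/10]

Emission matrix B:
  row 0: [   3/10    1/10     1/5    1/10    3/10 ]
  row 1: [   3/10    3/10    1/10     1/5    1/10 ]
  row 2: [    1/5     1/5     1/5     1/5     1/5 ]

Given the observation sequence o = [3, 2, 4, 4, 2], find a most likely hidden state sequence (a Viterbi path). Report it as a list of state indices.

t=0: δ = [1.000e-02, 1.200e-01, 6.000e-02]  (obs o_0=3)
t=1: δ = [7.200e-03, 2.400e-03, 1.200e-02]  ψ = [1, 1, 1]  (obs o_1=2)
t=2: δ = [1.080e-03, 4.800e-04, 8.640e-04]  ψ = [2, 2, 0]  (obs o_2=4)
t=3: δ = [7.776e-05, 3.456e-05, 1.296e-04]  ψ = [2, 2, 0]  (obs o_3=4)
t=4: δ = [7.776e-06, 5.184e-06, 9.331e-06]  ψ = [2, 2, 0]  (obs o_4=2)
backtrack: best end state = 2; path = [1, 0, 2, 0, 2]

path = [1, 0, 2, 0, 2]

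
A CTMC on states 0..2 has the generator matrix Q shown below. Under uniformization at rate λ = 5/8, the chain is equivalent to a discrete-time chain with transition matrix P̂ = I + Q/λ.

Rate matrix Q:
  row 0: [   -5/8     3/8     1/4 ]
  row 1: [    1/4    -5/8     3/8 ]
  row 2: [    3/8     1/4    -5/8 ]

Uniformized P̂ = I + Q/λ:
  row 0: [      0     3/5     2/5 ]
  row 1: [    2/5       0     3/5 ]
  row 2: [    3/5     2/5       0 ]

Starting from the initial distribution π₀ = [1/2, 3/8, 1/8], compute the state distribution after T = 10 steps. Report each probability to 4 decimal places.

π = [0.3330, 0.3333, 0.3337]

t=0: π = [0.5000, 0.3750, 0.1250]
t=1: π = [0.2250, 0.3500, 0.4250]
t=2: π = [0.3950, 0.3050, 0.3000]
t=3: π = [0.3020, 0.3570, 0.3410]
t=4: π = [0.3474, 0.3176, 0.3350]
t=5: π = [0.3280, 0.3424, 0.3295]
t=6: π = [0.3347, 0.3286, 0.3367]
t=7: π = [0.3335, 0.3355, 0.3311]
t=8: π = [0.3328, 0.3325, 0.3347]
t=9: π = [0.3338, 0.3336, 0.3326]
t=10: π = [0.3330, 0.3333, 0.3337]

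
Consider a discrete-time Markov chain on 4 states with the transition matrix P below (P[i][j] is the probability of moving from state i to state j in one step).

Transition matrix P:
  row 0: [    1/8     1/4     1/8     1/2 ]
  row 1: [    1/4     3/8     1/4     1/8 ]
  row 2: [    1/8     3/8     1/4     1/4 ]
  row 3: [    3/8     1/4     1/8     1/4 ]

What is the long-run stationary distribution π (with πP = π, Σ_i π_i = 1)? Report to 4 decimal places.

Balance equations π_j = Σ_i π_i·P[i][j]:
  π_0 = 1/8·π_0 + 1/4·π_1 + 1/8·π_2 + 3/8·π_3
  π_1 = 1/4·π_0 + 3/8·π_1 + 3/8·π_2 + 1/4·π_3
  π_2 = 1/8·π_0 + 1/4·π_1 + 1/4·π_2 + 1/8·π_3
  normalize: π_0 + π_1 + π_2 + π_3 = 1
Solving the linear system gives exactly π = [37/160, 5/16, 3/16, 43/160].

π = [0.2313, 0.3125, 0.1875, 0.2688]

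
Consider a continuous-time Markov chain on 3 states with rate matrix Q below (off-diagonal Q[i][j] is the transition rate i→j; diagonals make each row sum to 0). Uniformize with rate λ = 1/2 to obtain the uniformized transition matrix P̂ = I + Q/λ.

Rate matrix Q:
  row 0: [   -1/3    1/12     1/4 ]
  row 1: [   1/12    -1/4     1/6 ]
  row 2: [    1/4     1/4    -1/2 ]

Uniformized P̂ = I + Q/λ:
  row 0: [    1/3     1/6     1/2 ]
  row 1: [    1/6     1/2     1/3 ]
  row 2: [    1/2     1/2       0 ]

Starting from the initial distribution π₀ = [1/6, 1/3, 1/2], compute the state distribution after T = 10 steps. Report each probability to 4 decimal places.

t=0: π = [0.1667, 0.3333, 0.5000]
t=1: π = [0.3611, 0.4444, 0.1944]
t=2: π = [0.2917, 0.3796, 0.3287]
t=3: π = [0.3248, 0.4028, 0.2724]
t=4: π = [0.3116, 0.3917, 0.2967]
t=5: π = [0.3175, 0.3961, 0.2864]
t=6: π = [0.3150, 0.3942, 0.2908]
t=7: π = [0.3161, 0.3950, 0.2889]
t=8: π = [0.3157, 0.3946, 0.2897]
t=9: π = [0.3158, 0.3948, 0.2894]
t=10: π = [0.3158, 0.3947, 0.2895]

π = [0.3158, 0.3947, 0.2895]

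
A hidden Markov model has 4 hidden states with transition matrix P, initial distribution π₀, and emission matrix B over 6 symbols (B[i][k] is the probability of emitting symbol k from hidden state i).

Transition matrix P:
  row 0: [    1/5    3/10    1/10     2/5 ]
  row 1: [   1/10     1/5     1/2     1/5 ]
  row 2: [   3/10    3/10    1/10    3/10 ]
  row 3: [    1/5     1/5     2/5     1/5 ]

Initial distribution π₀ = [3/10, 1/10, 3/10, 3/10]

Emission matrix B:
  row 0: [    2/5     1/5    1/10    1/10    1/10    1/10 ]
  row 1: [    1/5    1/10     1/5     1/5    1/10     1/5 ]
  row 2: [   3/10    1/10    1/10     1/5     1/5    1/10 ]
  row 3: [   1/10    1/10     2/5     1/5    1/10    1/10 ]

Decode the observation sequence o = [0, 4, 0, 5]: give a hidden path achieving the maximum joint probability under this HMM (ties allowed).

path = [0, 3, 2, 1]

t=0: δ = [1.200e-01, 2.000e-02, 9.000e-02, 3.000e-02]  (obs o_0=0)
t=1: δ = [2.700e-03, 3.600e-03, 2.400e-03, 4.800e-03]  ψ = [2, 0, 0, 0]  (obs o_1=4)
t=2: δ = [3.840e-04, 1.920e-04, 5.760e-04, 1.080e-04]  ψ = [3, 3, 3, 0]  (obs o_2=0)
t=3: δ = [1.728e-05, 3.456e-05, 9.600e-06, 1.728e-05]  ψ = [2, 2, 1, 2]  (obs o_3=5)
backtrack: best end state = 1; path = [0, 3, 2, 1]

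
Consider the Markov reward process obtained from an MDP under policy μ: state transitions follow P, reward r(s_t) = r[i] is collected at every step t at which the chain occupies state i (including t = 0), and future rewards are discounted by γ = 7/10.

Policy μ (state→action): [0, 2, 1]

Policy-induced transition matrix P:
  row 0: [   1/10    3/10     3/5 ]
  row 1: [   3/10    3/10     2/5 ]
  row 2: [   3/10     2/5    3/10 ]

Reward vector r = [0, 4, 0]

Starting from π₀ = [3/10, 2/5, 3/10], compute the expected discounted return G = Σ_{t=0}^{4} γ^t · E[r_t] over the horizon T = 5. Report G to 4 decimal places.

G = 3.9909

t=0: π = [0.3000, 0.4000, 0.3000], E[r] = 1.6000, γ^t·E[r] = 1.600000, running G = 1.600000
t=1: π = [0.2400, 0.3300, 0.4300], E[r] = 1.3200, γ^t·E[r] = 0.924000, running G = 2.524000
t=2: π = [0.2520, 0.3430, 0.4050], E[r] = 1.3720, γ^t·E[r] = 0.672280, running G = 3.196280
t=3: π = [0.2496, 0.3405, 0.4099], E[r] = 1.3620, γ^t·E[r] = 0.467166, running G = 3.663446
t=4: π = [0.2501, 0.3410, 0.4089], E[r] = 1.3640, γ^t·E[r] = 0.327487, running G = 3.990933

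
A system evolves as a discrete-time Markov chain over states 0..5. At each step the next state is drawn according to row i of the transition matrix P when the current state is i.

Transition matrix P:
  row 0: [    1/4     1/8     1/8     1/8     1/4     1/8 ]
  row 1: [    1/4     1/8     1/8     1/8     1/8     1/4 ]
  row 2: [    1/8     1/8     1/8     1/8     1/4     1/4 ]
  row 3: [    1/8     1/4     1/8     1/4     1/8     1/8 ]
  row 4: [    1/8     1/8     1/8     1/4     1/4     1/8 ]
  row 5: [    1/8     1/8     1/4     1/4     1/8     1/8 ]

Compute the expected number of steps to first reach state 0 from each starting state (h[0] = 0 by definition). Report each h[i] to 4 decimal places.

First-step conditioning: h[0] = 0; for i ≠ 0, h[i] = 1 + Σ_k P[i][k]·h[k].
  h[1] = 1 + 1/8·h[1] + 1/8·h[2] + 1/8·h[3] + 1/8·h[4] + 1/4·h[5]
  h[2] = 1 + 1/8·h[1] + 1/8·h[2] + 1/8·h[3] + 1/4·h[4] + 1/4·h[5]
  h[3] = 1 + 1/4·h[1] + 1/8·h[2] + 1/4·h[3] + 1/8·h[4] + 1/8·h[5]
  h[4] = 1 + 1/8·h[1] + 1/8·h[2] + 1/4·h[3] + 1/4·h[4] + 1/8·h[5]
  h[5] = 1 + 1/8·h[1] + 1/4·h[2] + 1/4·h[3] + 1/8·h[4] + 1/8·h[5]
Solving the 5×5 linear system over states ≠ 0 gives exactly h = [0, 28736/4717, 32832/4717, 32264/4717, 32768/4717, 32776/4717] (h[0] = 0 is the target).

h = [0.0000, 6.0920, 6.9604, 6.8399, 6.9468, 6.9485]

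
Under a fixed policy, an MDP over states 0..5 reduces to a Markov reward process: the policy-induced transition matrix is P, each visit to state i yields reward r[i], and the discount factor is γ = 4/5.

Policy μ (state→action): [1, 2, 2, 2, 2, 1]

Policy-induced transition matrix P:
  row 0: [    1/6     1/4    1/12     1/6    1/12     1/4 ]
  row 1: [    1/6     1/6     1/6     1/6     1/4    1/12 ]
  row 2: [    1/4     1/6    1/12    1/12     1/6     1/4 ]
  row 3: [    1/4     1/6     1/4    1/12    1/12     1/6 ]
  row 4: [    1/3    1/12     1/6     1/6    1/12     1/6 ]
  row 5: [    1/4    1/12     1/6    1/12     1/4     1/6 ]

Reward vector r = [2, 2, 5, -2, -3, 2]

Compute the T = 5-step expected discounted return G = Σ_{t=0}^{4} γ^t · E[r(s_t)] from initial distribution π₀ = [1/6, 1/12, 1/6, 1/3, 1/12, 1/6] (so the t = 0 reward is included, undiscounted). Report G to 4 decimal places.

t=0: π = [0.1667, 0.0833, 0.1667, 0.3333, 0.0833, 0.1667], E[r] = 0.7500, γ^t·E[r] = 0.750000, running G = 0.750000
t=1: π = [0.2361, 0.1597, 0.1667, 0.1111, 0.1389, 0.1875], E[r] = 1.3611, γ^t·E[r] = 1.088889, running G = 1.838889
t=2: π = [0.2286, 0.1591, 0.1424, 0.1279, 0.1551, 0.1869], E[r] = 1.1400, γ^t·E[r] = 0.729630, running G = 2.568519
t=3: π = [0.2306, 0.1572, 0.1464, 0.1286, 0.1529, 0.1843], E[r] = 1.1606, γ^t·E[r] = 0.594222, running G = 3.162741
t=4: π = [0.2304, 0.1578, 0.1460, 0.1284, 0.1525, 0.1850], E[r] = 1.1620, γ^t·E[r] = 0.475970, running G = 3.638711

G = 3.6387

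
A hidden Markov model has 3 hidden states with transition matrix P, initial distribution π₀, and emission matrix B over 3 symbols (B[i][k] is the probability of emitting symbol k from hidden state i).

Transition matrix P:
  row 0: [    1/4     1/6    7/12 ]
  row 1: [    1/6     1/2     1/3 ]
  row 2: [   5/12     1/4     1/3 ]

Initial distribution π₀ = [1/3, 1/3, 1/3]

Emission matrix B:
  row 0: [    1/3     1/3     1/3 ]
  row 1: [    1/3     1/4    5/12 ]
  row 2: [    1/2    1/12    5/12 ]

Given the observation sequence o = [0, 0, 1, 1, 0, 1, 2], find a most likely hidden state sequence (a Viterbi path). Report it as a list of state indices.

t=0: δ = [1.111e-01, 1.111e-01, 1.667e-01]  (obs o_0=0)
t=1: δ = [2.315e-02, 1.852e-02, 3.241e-02]  ψ = [2, 1, 0]  (obs o_1=0)
t=2: δ = [4.501e-03, 2.315e-03, 1.125e-03]  ψ = [2, 1, 0]  (obs o_2=1)
t=3: δ = [3.751e-04, 2.894e-04, 2.188e-04]  ψ = [0, 1, 0]  (obs o_3=1)
t=4: δ = [3.126e-05, 4.823e-05, 1.094e-04]  ψ = [0, 1, 0]  (obs o_4=0)
t=5: δ = [1.519e-05, 6.838e-06, 3.039e-06]  ψ = [2, 2, 2]  (obs o_5=1)
t=6: δ = [1.266e-06, 1.424e-06, 3.693e-06]  ψ = [0, 1, 0]  (obs o_6=2)
backtrack: best end state = 2; path = [0, 2, 0, 0, 2, 0, 2]

path = [0, 2, 0, 0, 2, 0, 2]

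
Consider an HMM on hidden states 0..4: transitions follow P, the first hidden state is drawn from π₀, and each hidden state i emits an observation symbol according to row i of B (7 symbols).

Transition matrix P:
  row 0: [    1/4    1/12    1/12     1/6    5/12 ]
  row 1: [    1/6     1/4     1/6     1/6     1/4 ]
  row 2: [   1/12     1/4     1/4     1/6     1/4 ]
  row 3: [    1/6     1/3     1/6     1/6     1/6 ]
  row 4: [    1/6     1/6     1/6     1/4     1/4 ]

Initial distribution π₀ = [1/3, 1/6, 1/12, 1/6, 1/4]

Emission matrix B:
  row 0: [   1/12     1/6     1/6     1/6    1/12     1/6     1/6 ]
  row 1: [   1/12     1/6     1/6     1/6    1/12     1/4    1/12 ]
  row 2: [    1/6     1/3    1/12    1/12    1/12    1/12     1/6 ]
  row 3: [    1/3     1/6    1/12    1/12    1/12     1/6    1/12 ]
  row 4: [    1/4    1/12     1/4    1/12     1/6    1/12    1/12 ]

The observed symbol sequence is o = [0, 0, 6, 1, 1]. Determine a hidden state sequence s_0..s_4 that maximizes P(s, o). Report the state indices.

path = [4, 3, 2, 2, 2]

t=0: δ = [2.778e-02, 1.389e-02, 1.389e-02, 5.556e-02, 6.250e-02]  (obs o_0=0)
t=1: δ = [8.681e-04, 1.543e-03, 1.736e-03, 5.208e-03, 3.906e-03]  ψ = [4, 3, 4, 4, 4]  (obs o_1=0)
t=2: δ = [1.447e-04, 1.447e-04, 1.447e-04, 8.138e-05, 8.138e-05]  ψ = [3, 3, 3, 4, 4]  (obs o_2=6)
t=3: δ = [6.028e-06, 6.028e-06, 1.206e-05, 4.019e-06, 5.023e-06]  ψ = [0, 1, 2, 0, 0]  (obs o_3=1)
t=4: δ = [2.512e-07, 5.023e-07, 1.005e-06, 3.349e-07, 2.512e-07]  ψ = [0, 2, 2, 2, 2]  (obs o_4=1)
backtrack: best end state = 2; path = [4, 3, 2, 2, 2]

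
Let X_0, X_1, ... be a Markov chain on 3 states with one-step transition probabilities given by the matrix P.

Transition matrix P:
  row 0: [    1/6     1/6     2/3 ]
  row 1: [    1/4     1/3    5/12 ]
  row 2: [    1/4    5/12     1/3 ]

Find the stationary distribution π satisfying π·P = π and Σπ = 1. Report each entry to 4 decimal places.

π = [0.2308, 0.3314, 0.4379]

Balance equations π_j = Σ_i π_i·P[i][j]:
  π_0 = 1/6·π_0 + 1/4·π_1 + 1/4·π_2
  π_1 = 1/6·π_0 + 1/3·π_1 + 5/12·π_2
  normalize: π_0 + π_1 + π_2 = 1
Solving the linear system gives exactly π = [3/13, 56/169, 74/169].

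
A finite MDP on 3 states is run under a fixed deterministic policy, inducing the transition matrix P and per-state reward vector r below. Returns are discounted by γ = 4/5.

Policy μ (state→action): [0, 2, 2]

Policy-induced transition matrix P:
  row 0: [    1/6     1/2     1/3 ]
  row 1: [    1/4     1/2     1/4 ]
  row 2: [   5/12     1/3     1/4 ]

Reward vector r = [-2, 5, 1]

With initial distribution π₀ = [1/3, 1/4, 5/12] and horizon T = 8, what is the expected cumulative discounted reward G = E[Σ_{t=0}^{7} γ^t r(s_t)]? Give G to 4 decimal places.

G = 7.1983

t=0: π = [0.3333, 0.2500, 0.4167], E[r] = 1.0000, γ^t·E[r] = 1.000000, running G = 1.000000
t=1: π = [0.2917, 0.4306, 0.2778], E[r] = 1.8472, γ^t·E[r] = 1.477778, running G = 2.477778
t=2: π = [0.2720, 0.4537, 0.2743], E[r] = 1.9988, γ^t·E[r] = 1.279259, running G = 3.757037
t=3: π = [0.2731, 0.4543, 0.2727], E[r] = 1.9980, γ^t·E[r] = 1.022963, running G = 4.780000
t=4: π = [0.2727, 0.4546, 0.2728], E[r] = 2.0002, γ^t·E[r] = 0.819263, running G = 5.599263
t=5: π = [0.2727, 0.4545, 0.2727], E[r] = 2.0000, γ^t·E[r] = 0.655347, running G = 6.254609
t=6: π = [0.2727, 0.4545, 0.2727], E[r] = 2.0000, γ^t·E[r] = 0.524289, running G = 6.778899
t=7: π = [0.2727, 0.4545, 0.2727], E[r] = 2.0000, γ^t·E[r] = 0.419430, running G = 7.198329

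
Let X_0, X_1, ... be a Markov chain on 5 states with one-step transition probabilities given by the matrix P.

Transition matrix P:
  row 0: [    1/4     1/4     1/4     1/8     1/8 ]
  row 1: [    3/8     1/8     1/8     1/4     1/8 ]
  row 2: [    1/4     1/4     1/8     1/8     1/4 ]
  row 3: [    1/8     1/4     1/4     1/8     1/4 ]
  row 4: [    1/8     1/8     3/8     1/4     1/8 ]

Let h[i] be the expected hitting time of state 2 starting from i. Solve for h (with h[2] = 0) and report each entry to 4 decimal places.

First-step conditioning: h[2] = 0; for i ≠ 2, h[i] = 1 + Σ_k P[i][k]·h[k].
  h[0] = 1 + 1/4·h[0] + 1/4·h[1] + 1/8·h[3] + 1/8·h[4]
  h[1] = 1 + 3/8·h[0] + 1/8·h[1] + 1/4·h[3] + 1/8·h[4]
  h[3] = 1 + 1/8·h[0] + 1/4·h[1] + 1/8·h[3] + 1/4·h[4]
  h[4] = 1 + 1/8·h[0] + 1/8·h[1] + 1/4·h[3] + 1/8·h[4]
Solving the 4×4 linear system over states ≠ 2 gives exactly h = [2272/551, 2520/551, 0, 2232/551, 1952/551] (h[2] = 0 is the target).

h = [4.1234, 4.5735, 0.0000, 4.0508, 3.5426]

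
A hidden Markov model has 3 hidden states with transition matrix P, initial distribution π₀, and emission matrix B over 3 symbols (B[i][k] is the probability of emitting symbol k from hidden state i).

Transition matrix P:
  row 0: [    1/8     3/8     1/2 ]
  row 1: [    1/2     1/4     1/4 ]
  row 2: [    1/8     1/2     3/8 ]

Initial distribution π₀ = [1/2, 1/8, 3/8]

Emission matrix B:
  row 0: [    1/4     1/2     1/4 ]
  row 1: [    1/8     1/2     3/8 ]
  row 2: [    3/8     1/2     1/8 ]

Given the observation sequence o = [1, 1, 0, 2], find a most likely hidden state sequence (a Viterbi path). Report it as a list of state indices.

path = [0, 2, 2, 1]

t=0: δ = [2.500e-01, 6.250e-02, 1.875e-01]  (obs o_0=1)
t=1: δ = [1.562e-02, 4.688e-02, 6.250e-02]  ψ = [0, 0, 0]  (obs o_1=1)
t=2: δ = [5.859e-03, 3.906e-03, 8.789e-03]  ψ = [1, 2, 2]  (obs o_2=0)
t=3: δ = [4.883e-04, 1.648e-03, 4.120e-04]  ψ = [1, 2, 2]  (obs o_3=2)
backtrack: best end state = 1; path = [0, 2, 2, 1]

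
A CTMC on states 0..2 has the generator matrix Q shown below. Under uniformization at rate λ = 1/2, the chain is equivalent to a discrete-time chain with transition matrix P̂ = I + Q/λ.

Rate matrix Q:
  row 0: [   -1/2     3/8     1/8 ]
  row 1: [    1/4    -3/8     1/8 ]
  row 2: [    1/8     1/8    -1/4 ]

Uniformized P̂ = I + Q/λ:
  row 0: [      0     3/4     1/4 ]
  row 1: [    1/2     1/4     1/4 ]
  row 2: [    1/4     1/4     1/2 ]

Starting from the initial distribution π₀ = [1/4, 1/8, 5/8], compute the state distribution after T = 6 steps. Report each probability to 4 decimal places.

t=0: π = [0.2500, 0.1250, 0.6250]
t=1: π = [0.2188, 0.3750, 0.4063]
t=2: π = [0.2891, 0.3594, 0.3516]
t=3: π = [0.2676, 0.3945, 0.3379]
t=4: π = [0.2817, 0.3838, 0.3345]
t=5: π = [0.2755, 0.3909, 0.3336]
t=6: π = [0.2788, 0.3878, 0.3334]

π = [0.2788, 0.3878, 0.3334]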